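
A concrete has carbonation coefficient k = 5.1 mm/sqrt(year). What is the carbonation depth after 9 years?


depth = k * sqrt(t)
= 5.1 * sqrt(9)
= 15.3 mm

15.3


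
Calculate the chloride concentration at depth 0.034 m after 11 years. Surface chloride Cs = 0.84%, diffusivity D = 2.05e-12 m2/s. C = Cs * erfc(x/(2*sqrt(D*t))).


t_seconds = 11 * 365.25 * 24 * 3600 = 347133600.0 s
arg = 0.034 / (2 * sqrt(2.05e-12 * 347133600.0))
= 0.6373
erfc(0.6373) = 0.3675
C = 0.84 * 0.3675 = 0.3087%

0.3087


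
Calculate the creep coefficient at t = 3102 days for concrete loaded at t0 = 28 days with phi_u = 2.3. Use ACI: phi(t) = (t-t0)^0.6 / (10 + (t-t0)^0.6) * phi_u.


dt = 3102 - 28 = 3074
phi = 3074^0.6 / (10 + 3074^0.6) * 2.3
= 2.128

2.128


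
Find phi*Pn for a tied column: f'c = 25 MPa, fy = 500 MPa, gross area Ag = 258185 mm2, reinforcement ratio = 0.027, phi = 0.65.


Ast = rho * Ag = 0.027 * 258185 = 6970.995 mm2
phi*Pn = 0.65 * 0.80 * (0.85 * 25 * (258185 - 6970.995) + 500 * 6970.995) / 1000
= 4588.37 kN

4588.37


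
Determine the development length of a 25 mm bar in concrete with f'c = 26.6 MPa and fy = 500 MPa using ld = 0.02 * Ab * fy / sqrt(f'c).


Ab = pi * 25^2 / 4 = 490.874 mm2
ld = 0.02 * 490.874 * 500 / sqrt(26.6)
= 951.8 mm

951.8


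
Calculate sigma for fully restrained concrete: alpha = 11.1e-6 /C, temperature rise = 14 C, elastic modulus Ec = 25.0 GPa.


sigma = alpha * dT * Ec
= 11.1e-6 * 14 * 25.0 * 1000
= 3.885 MPa

3.885


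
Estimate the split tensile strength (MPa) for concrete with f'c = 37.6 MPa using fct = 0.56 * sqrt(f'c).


fct = 0.56 * sqrt(37.6)
= 0.56 * 6.132
= 3.434 MPa

3.434


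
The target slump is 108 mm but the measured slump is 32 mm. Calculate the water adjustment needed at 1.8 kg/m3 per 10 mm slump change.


Difference = 108 - 32 = 76 mm
Water adjustment = 76 * 1.8 / 10 = 13.7 kg/m3

13.7


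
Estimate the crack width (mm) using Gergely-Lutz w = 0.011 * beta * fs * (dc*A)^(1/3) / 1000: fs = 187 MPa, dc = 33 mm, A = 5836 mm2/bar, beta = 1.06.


w = 0.011 * beta * fs * (dc * A)^(1/3) / 1000
= 0.011 * 1.06 * 187 * (33 * 5836)^(1/3) / 1000
= 0.126 mm

0.126


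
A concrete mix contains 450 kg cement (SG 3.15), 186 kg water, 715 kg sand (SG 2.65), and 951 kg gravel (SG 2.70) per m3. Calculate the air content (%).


Vol cement = 450 / (3.15 * 1000) = 0.142857 m3
Vol water = 186 / 1000 = 0.186 m3
Vol sand = 715 / (2.65 * 1000) = 0.269811 m3
Vol gravel = 951 / (2.70 * 1000) = 0.352222 m3
Total solid + water volume = 0.950891 m3
Air = (1 - 0.950891) * 100 = 4.91%

4.91


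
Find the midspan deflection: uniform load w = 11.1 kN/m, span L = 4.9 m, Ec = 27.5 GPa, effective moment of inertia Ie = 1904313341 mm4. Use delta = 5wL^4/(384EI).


Convert: L = 4.9 m = 4900 mm, Ec = 27.5 GPa = 27500 MPa
delta = 5 * 11.1 * 4900^4 / (384 * 27500 * 1904313341)
= 1.59 mm

1.59


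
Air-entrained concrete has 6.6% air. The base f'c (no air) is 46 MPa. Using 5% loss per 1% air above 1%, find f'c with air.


Strength loss = (6.6 - 1) * 5 = 28.0%
f'c = 46 * (1 - 28.0/100)
= 33.12 MPa

33.12


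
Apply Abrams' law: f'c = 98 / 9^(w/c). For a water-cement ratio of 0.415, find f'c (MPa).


f'c = 98 / 9^0.415
= 98 / 2.489
= 39.37 MPa

39.37


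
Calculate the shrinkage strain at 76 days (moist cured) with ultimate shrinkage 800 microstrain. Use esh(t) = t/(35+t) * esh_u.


esh(76) = 76 / (35 + 76) * 800
= 76 / 111 * 800
= 547.7 microstrain

547.7


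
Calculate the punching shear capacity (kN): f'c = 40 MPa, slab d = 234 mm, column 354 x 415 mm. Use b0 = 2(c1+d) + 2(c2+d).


b0 = 2*(354 + 234) + 2*(415 + 234) = 2474 mm
Vc = 0.33 * sqrt(40) * 2474 * 234 / 1000
= 1208.26 kN

1208.26


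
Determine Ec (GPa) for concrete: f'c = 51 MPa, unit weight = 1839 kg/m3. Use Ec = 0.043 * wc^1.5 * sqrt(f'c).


Ec = 0.043 * 1839^1.5 * sqrt(51) / 1000
= 24.22 GPa

24.22


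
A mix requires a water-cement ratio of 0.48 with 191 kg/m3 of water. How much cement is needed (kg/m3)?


Cement = water / (w/c)
= 191 / 0.48
= 397.9 kg/m3

397.9


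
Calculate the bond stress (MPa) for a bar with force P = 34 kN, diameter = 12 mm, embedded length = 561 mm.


u = P / (pi * db * ld)
= 34 * 1000 / (pi * 12 * 561)
= 1.608 MPa

1.608


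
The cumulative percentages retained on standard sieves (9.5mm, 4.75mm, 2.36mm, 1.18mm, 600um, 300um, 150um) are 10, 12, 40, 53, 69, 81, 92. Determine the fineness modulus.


FM = sum(cumulative % retained) / 100
= 357 / 100
= 3.57

3.57


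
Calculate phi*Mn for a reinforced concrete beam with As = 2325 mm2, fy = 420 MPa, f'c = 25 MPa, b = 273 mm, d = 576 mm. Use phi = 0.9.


a = As * fy / (0.85 * f'c * b)
= 2325 * 420 / (0.85 * 25 * 273)
= 168.3258 mm
Mn = As * fy * (d - a/2) / 10^6
= 480.2789 kN-m
phi*Mn = 0.9 * 480.2789 = 432.25 kN-m

432.25


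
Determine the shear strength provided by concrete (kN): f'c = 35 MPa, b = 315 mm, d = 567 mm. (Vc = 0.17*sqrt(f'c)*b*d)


Vc = 0.17 * sqrt(35) * 315 * 567 / 1000
= 179.63 kN

179.63


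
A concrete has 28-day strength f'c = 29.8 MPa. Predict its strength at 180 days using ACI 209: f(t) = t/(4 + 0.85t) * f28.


f(180) = 180 / (4 + 0.85 * 180) * 29.8
= 180 / 157.0 * 29.8
= 34.17 MPa

34.17


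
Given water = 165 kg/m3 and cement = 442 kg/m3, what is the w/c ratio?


w/c = water / cement
w/c = 165 / 442 = 0.373

0.373


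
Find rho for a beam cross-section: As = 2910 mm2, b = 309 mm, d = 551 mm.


rho = As / (b * d)
= 2910 / (309 * 551)
= 0.0171

0.0171


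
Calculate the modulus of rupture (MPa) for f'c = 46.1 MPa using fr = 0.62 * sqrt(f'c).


fr = 0.62 * sqrt(46.1)
= 4.21 MPa

4.21


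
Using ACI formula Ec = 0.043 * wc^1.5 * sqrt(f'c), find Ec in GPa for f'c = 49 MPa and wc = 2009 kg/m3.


Ec = 0.043 * 2009^1.5 * sqrt(49) / 1000
= 27.1 GPa

27.1


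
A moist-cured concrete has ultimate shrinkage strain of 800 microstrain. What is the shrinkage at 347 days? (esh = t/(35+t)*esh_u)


esh(347) = 347 / (35 + 347) * 800
= 347 / 382 * 800
= 726.7 microstrain

726.7


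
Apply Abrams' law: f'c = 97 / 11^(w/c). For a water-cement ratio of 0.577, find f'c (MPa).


f'c = 97 / 11^0.577
= 97 / 3.989
= 24.32 MPa

24.32


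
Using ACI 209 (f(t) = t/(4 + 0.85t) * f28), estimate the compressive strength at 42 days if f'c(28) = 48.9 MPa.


f(42) = 42 / (4 + 0.85 * 42) * 48.9
= 42 / 39.7 * 48.9
= 51.73 MPa

51.73


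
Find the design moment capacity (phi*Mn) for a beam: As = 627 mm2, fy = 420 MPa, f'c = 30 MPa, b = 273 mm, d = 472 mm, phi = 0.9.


a = As * fy / (0.85 * f'c * b)
= 627 * 420 / (0.85 * 30 * 273)
= 37.8281 mm
Mn = As * fy * (d - a/2) / 10^6
= 119.3157 kN-m
phi*Mn = 0.9 * 119.3157 = 107.38 kN-m

107.38


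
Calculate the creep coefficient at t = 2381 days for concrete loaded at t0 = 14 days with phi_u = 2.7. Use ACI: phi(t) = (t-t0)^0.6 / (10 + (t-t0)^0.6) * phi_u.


dt = 2381 - 14 = 2367
phi = 2367^0.6 / (10 + 2367^0.6) * 2.7
= 2.467

2.467


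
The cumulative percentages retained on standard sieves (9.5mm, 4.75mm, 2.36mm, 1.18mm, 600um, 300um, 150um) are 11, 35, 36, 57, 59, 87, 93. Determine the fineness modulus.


FM = sum(cumulative % retained) / 100
= 378 / 100
= 3.78

3.78


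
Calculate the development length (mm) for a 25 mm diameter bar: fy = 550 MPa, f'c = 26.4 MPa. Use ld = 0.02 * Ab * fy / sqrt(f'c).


Ab = pi * 25^2 / 4 = 490.874 mm2
ld = 0.02 * 490.874 * 550 / sqrt(26.4)
= 1050.9 mm

1050.9


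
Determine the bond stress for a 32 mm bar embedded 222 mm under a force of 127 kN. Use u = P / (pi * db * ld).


u = P / (pi * db * ld)
= 127 * 1000 / (pi * 32 * 222)
= 5.691 MPa

5.691


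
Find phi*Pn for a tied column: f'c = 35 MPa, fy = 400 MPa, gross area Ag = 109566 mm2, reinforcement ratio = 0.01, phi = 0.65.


Ast = rho * Ag = 0.01 * 109566 = 1095.66 mm2
phi*Pn = 0.65 * 0.80 * (0.85 * 35 * (109566 - 1095.66) + 400 * 1095.66) / 1000
= 1905.93 kN

1905.93


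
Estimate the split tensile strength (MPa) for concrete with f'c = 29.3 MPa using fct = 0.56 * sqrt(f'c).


fct = 0.56 * sqrt(29.3)
= 0.56 * 5.413
= 3.031 MPa

3.031


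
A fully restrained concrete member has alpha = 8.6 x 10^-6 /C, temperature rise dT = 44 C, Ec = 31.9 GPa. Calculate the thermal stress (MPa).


sigma = alpha * dT * Ec
= 8.6e-6 * 44 * 31.9 * 1000
= 12.071 MPa

12.071


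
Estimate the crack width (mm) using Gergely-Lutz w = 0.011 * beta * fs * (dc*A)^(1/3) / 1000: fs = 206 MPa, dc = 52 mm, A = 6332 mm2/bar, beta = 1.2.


w = 0.011 * beta * fs * (dc * A)^(1/3) / 1000
= 0.011 * 1.2 * 206 * (52 * 6332)^(1/3) / 1000
= 0.188 mm

0.188


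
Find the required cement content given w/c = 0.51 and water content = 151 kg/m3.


Cement = water / (w/c)
= 151 / 0.51
= 296.1 kg/m3

296.1


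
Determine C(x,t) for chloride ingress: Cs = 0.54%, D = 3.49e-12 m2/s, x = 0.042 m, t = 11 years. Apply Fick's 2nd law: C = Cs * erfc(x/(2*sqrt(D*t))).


t_seconds = 11 * 365.25 * 24 * 3600 = 347133600.0 s
arg = 0.042 / (2 * sqrt(3.49e-12 * 347133600.0))
= 0.6033
erfc(0.6033) = 0.3935
C = 0.54 * 0.3935 = 0.2125%

0.2125


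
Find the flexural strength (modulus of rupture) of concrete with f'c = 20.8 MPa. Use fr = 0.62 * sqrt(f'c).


fr = 0.62 * sqrt(20.8)
= 2.828 MPa

2.828


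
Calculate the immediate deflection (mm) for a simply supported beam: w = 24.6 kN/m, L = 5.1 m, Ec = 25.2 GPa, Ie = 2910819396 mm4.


Convert: L = 5.1 m = 5100 mm, Ec = 25.2 GPa = 25200 MPa
delta = 5 * 24.6 * 5100^4 / (384 * 25200 * 2910819396)
= 2.95 mm

2.95


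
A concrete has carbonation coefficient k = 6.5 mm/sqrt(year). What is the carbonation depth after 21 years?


depth = k * sqrt(t)
= 6.5 * sqrt(21)
= 29.79 mm

29.79


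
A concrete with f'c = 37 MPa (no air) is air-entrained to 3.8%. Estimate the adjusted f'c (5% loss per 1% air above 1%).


Strength loss = (3.8 - 1) * 5 = 14.0%
f'c = 37 * (1 - 14.0/100)
= 31.82 MPa

31.82


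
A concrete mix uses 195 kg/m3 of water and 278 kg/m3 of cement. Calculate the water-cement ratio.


w/c = water / cement
w/c = 195 / 278 = 0.701

0.701


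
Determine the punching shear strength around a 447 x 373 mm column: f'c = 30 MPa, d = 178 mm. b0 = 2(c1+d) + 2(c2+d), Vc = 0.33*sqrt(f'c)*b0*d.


b0 = 2*(447 + 178) + 2*(373 + 178) = 2352 mm
Vc = 0.33 * sqrt(30) * 2352 * 178 / 1000
= 756.71 kN

756.71


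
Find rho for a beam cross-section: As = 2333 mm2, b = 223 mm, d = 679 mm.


rho = As / (b * d)
= 2333 / (223 * 679)
= 0.0154

0.0154


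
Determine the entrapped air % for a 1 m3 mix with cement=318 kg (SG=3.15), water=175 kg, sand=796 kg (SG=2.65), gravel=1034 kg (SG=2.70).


Vol cement = 318 / (3.15 * 1000) = 0.100952 m3
Vol water = 175 / 1000 = 0.175 m3
Vol sand = 796 / (2.65 * 1000) = 0.300377 m3
Vol gravel = 1034 / (2.70 * 1000) = 0.382963 m3
Total solid + water volume = 0.959293 m3
Air = (1 - 0.959293) * 100 = 4.07%

4.07


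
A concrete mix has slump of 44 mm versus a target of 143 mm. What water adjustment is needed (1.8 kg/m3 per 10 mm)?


Difference = 143 - 44 = 99 mm
Water adjustment = 99 * 1.8 / 10 = 17.8 kg/m3

17.8


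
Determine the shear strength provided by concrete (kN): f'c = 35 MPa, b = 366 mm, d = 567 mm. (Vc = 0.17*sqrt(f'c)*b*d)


Vc = 0.17 * sqrt(35) * 366 * 567 / 1000
= 208.71 kN

208.71


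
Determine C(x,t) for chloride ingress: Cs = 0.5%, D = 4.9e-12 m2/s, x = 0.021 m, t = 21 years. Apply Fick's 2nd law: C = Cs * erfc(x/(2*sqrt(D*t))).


t_seconds = 21 * 365.25 * 24 * 3600 = 662709600.0 s
arg = 0.021 / (2 * sqrt(4.9e-12 * 662709600.0))
= 0.1843
erfc(0.1843) = 0.7944
C = 0.5 * 0.7944 = 0.3972%

0.3972


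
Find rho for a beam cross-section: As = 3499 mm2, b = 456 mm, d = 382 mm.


rho = As / (b * d)
= 3499 / (456 * 382)
= 0.0201

0.0201


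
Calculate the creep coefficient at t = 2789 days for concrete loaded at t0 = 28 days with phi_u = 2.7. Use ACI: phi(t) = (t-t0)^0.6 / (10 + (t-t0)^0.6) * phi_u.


dt = 2789 - 28 = 2761
phi = 2761^0.6 / (10 + 2761^0.6) * 2.7
= 2.486

2.486


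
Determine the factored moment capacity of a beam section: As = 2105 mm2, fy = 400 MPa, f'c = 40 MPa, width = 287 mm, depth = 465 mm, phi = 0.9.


a = As * fy / (0.85 * f'c * b)
= 2105 * 400 / (0.85 * 40 * 287)
= 86.2882 mm
Mn = As * fy * (d - a/2) / 10^6
= 355.2027 kN-m
phi*Mn = 0.9 * 355.2027 = 319.68 kN-m

319.68


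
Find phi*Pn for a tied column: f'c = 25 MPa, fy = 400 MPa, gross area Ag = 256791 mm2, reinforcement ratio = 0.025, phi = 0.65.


Ast = rho * Ag = 0.025 * 256791 = 6419.775 mm2
phi*Pn = 0.65 * 0.80 * (0.85 * 25 * (256791 - 6419.775) + 400 * 6419.775) / 1000
= 4101.92 kN

4101.92


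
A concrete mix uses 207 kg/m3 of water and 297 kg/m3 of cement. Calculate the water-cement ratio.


w/c = water / cement
w/c = 207 / 297 = 0.697

0.697


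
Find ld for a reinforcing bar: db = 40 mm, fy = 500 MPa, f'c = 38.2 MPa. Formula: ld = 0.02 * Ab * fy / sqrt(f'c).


Ab = pi * 40^2 / 4 = 1256.637 mm2
ld = 0.02 * 1256.637 * 500 / sqrt(38.2)
= 2033.2 mm

2033.2


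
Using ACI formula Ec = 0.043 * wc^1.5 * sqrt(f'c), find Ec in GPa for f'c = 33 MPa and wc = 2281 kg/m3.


Ec = 0.043 * 2281^1.5 * sqrt(33) / 1000
= 26.91 GPa

26.91


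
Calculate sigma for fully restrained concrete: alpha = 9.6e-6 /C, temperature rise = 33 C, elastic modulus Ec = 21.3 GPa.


sigma = alpha * dT * Ec
= 9.6e-6 * 33 * 21.3 * 1000
= 6.748 MPa

6.748


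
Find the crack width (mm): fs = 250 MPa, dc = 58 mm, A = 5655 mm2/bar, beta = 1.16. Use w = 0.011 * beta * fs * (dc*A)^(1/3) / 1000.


w = 0.011 * beta * fs * (dc * A)^(1/3) / 1000
= 0.011 * 1.16 * 250 * (58 * 5655)^(1/3) / 1000
= 0.22 mm

0.22


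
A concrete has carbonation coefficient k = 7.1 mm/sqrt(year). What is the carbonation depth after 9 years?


depth = k * sqrt(t)
= 7.1 * sqrt(9)
= 21.3 mm

21.3


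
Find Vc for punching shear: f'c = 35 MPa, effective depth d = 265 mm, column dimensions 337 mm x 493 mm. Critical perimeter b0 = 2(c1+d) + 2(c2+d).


b0 = 2*(337 + 265) + 2*(493 + 265) = 2720 mm
Vc = 0.33 * sqrt(35) * 2720 * 265 / 1000
= 1407.22 kN

1407.22


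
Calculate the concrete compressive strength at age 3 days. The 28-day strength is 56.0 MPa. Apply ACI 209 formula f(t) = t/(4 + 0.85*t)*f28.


f(3) = 3 / (4 + 0.85 * 3) * 56.0
= 3 / 6.55 * 56.0
= 25.65 MPa

25.65


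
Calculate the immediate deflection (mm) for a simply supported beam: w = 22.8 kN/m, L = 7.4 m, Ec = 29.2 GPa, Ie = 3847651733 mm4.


Convert: L = 7.4 m = 7400 mm, Ec = 29.2 GPa = 29200 MPa
delta = 5 * 22.8 * 7400^4 / (384 * 29200 * 3847651733)
= 7.92 mm

7.92


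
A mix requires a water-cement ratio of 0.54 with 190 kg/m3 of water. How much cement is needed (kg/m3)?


Cement = water / (w/c)
= 190 / 0.54
= 351.9 kg/m3

351.9


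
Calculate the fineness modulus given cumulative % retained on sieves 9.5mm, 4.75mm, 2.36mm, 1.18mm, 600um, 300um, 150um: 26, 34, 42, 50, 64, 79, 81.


FM = sum(cumulative % retained) / 100
= 376 / 100
= 3.76

3.76


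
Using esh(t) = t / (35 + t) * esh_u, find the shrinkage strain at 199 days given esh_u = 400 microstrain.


esh(199) = 199 / (35 + 199) * 400
= 199 / 234 * 400
= 340.2 microstrain

340.2


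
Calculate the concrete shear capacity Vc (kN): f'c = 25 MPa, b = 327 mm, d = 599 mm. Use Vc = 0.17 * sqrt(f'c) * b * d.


Vc = 0.17 * sqrt(25) * 327 * 599 / 1000
= 166.49 kN

166.49


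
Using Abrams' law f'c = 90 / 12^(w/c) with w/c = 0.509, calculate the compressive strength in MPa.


f'c = 90 / 12^0.509
= 90 / 3.542
= 25.41 MPa

25.41


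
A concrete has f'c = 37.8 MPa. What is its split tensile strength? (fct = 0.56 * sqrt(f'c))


fct = 0.56 * sqrt(37.8)
= 0.56 * 6.148
= 3.443 MPa

3.443


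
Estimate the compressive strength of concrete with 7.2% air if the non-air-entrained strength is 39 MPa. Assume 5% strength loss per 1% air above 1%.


Strength loss = (7.2 - 1) * 5 = 31.0%
f'c = 39 * (1 - 31.0/100)
= 26.91 MPa

26.91


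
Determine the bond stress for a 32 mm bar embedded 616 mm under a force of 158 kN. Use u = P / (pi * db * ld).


u = P / (pi * db * ld)
= 158 * 1000 / (pi * 32 * 616)
= 2.551 MPa

2.551


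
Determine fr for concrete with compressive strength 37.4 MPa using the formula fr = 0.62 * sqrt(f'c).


fr = 0.62 * sqrt(37.4)
= 3.792 MPa

3.792


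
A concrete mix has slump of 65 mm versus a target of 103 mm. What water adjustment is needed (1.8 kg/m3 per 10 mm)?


Difference = 103 - 65 = 38 mm
Water adjustment = 38 * 1.8 / 10 = 6.8 kg/m3

6.8


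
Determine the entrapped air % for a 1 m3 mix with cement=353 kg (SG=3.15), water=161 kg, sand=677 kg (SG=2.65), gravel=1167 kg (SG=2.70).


Vol cement = 353 / (3.15 * 1000) = 0.112063 m3
Vol water = 161 / 1000 = 0.161 m3
Vol sand = 677 / (2.65 * 1000) = 0.255472 m3
Vol gravel = 1167 / (2.70 * 1000) = 0.432222 m3
Total solid + water volume = 0.960757 m3
Air = (1 - 0.960757) * 100 = 3.92%

3.92


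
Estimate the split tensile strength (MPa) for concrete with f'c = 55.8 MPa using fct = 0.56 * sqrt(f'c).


fct = 0.56 * sqrt(55.8)
= 0.56 * 7.47
= 4.183 MPa

4.183


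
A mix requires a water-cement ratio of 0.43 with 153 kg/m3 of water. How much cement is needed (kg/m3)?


Cement = water / (w/c)
= 153 / 0.43
= 355.8 kg/m3

355.8


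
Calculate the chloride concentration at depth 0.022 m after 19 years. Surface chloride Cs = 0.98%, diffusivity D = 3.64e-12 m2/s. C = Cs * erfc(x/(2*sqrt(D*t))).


t_seconds = 19 * 365.25 * 24 * 3600 = 599594400.0 s
arg = 0.022 / (2 * sqrt(3.64e-12 * 599594400.0))
= 0.2355
erfc(0.2355) = 0.7391
C = 0.98 * 0.7391 = 0.7244%

0.7244


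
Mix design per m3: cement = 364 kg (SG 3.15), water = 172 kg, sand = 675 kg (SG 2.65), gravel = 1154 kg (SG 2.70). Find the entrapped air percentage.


Vol cement = 364 / (3.15 * 1000) = 0.115556 m3
Vol water = 172 / 1000 = 0.172 m3
Vol sand = 675 / (2.65 * 1000) = 0.254717 m3
Vol gravel = 1154 / (2.70 * 1000) = 0.427407 m3
Total solid + water volume = 0.96968 m3
Air = (1 - 0.96968) * 100 = 3.03%

3.03


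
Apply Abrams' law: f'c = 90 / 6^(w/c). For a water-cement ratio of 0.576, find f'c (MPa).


f'c = 90 / 6^0.576
= 90 / 2.807
= 32.06 MPa

32.06


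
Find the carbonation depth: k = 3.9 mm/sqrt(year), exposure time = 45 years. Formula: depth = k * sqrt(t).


depth = k * sqrt(t)
= 3.9 * sqrt(45)
= 26.16 mm

26.16


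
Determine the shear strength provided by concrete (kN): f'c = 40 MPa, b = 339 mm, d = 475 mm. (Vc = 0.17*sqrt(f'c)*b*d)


Vc = 0.17 * sqrt(40) * 339 * 475 / 1000
= 173.13 kN

173.13


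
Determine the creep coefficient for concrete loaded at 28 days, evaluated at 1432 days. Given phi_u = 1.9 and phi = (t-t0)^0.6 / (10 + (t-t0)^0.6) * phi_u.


dt = 1432 - 28 = 1404
phi = 1404^0.6 / (10 + 1404^0.6) * 1.9
= 1.682

1.682


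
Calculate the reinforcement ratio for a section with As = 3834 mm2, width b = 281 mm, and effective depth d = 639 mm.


rho = As / (b * d)
= 3834 / (281 * 639)
= 0.0214

0.0214


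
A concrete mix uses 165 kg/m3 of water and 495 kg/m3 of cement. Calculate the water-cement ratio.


w/c = water / cement
w/c = 165 / 495 = 0.333

0.333


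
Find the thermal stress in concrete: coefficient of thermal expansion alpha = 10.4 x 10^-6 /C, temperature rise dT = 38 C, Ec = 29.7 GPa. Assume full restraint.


sigma = alpha * dT * Ec
= 10.4e-6 * 38 * 29.7 * 1000
= 11.737 MPa

11.737


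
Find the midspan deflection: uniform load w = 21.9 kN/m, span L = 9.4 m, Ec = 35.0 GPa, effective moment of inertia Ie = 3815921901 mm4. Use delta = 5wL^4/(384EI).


Convert: L = 9.4 m = 9400 mm, Ec = 35.0 GPa = 35000 MPa
delta = 5 * 21.9 * 9400^4 / (384 * 35000 * 3815921901)
= 16.67 mm

16.67


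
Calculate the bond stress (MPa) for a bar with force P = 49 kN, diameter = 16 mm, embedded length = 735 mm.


u = P / (pi * db * ld)
= 49 * 1000 / (pi * 16 * 735)
= 1.326 MPa

1.326


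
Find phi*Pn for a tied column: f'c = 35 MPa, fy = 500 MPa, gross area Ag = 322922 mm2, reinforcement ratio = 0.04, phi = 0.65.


Ast = rho * Ag = 0.04 * 322922 = 12916.88 mm2
phi*Pn = 0.65 * 0.80 * (0.85 * 35 * (322922 - 12916.88) + 500 * 12916.88) / 1000
= 8154.17 kN

8154.17


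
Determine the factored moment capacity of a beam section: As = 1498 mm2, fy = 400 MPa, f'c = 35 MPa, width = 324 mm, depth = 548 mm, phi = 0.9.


a = As * fy / (0.85 * f'c * b)
= 1498 * 400 / (0.85 * 35 * 324)
= 62.1641 mm
Mn = As * fy * (d - a/2) / 10^6
= 309.7372 kN-m
phi*Mn = 0.9 * 309.7372 = 278.76 kN-m

278.76


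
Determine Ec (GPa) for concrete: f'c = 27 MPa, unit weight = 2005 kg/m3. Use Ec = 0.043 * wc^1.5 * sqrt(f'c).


Ec = 0.043 * 2005^1.5 * sqrt(27) / 1000
= 20.06 GPa

20.06


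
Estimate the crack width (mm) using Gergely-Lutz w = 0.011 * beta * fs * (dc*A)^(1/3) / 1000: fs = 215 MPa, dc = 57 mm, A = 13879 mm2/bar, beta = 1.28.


w = 0.011 * beta * fs * (dc * A)^(1/3) / 1000
= 0.011 * 1.28 * 215 * (57 * 13879)^(1/3) / 1000
= 0.28 mm

0.28


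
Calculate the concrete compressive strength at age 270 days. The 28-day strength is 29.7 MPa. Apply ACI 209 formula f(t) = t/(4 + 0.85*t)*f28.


f(270) = 270 / (4 + 0.85 * 270) * 29.7
= 270 / 233.5 * 29.7
= 34.34 MPa

34.34


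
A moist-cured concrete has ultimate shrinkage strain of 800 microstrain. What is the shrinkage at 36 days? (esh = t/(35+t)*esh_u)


esh(36) = 36 / (35 + 36) * 800
= 36 / 71 * 800
= 405.6 microstrain

405.6


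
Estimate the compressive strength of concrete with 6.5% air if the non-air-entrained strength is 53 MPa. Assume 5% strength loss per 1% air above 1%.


Strength loss = (6.5 - 1) * 5 = 27.5%
f'c = 53 * (1 - 27.5/100)
= 38.42 MPa

38.42


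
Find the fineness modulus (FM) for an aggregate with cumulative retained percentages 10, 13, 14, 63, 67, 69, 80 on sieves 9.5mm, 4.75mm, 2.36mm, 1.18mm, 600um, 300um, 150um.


FM = sum(cumulative % retained) / 100
= 316 / 100
= 3.16

3.16


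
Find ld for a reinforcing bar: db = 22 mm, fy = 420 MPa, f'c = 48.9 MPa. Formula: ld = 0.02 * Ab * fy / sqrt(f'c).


Ab = pi * 22^2 / 4 = 380.133 mm2
ld = 0.02 * 380.133 * 420 / sqrt(48.9)
= 456.6 mm

456.6


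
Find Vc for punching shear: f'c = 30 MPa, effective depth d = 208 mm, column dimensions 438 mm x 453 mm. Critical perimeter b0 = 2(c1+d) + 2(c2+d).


b0 = 2*(438 + 208) + 2*(453 + 208) = 2614 mm
Vc = 0.33 * sqrt(30) * 2614 * 208 / 1000
= 982.75 kN

982.75


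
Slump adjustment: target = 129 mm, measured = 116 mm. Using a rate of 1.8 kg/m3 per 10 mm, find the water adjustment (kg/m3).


Difference = 129 - 116 = 13 mm
Water adjustment = 13 * 1.8 / 10 = 2.3 kg/m3

2.3


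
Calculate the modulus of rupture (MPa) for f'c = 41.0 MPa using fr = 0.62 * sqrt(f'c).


fr = 0.62 * sqrt(41.0)
= 3.97 MPa

3.97


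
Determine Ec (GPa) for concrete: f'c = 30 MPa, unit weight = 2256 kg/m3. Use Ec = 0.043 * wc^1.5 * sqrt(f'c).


Ec = 0.043 * 2256^1.5 * sqrt(30) / 1000
= 25.24 GPa

25.24


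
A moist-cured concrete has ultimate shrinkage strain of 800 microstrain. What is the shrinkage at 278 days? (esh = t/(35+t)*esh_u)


esh(278) = 278 / (35 + 278) * 800
= 278 / 313 * 800
= 710.5 microstrain

710.5


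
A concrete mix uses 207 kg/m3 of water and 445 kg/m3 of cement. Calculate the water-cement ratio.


w/c = water / cement
w/c = 207 / 445 = 0.465

0.465


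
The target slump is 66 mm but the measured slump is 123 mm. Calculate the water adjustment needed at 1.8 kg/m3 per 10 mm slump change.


Difference = 66 - 123 = -57 mm
Water adjustment = -57 * 1.8 / 10 = -10.3 kg/m3

-10.3


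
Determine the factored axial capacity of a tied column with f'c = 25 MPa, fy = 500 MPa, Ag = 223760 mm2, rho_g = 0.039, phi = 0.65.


Ast = rho * Ag = 0.039 * 223760 = 8726.64 mm2
phi*Pn = 0.65 * 0.80 * (0.85 * 25 * (223760 - 8726.64) + 500 * 8726.64) / 1000
= 4645.05 kN

4645.05


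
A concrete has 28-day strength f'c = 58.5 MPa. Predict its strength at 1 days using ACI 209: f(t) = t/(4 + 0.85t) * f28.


f(1) = 1 / (4 + 0.85 * 1) * 58.5
= 1 / 4.85 * 58.5
= 12.06 MPa

12.06


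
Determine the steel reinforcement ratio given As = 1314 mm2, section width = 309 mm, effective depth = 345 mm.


rho = As / (b * d)
= 1314 / (309 * 345)
= 0.0123

0.0123


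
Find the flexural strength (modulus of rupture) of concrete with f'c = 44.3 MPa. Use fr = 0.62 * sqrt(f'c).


fr = 0.62 * sqrt(44.3)
= 4.127 MPa

4.127


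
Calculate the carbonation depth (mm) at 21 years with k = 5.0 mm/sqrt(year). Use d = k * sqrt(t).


depth = k * sqrt(t)
= 5.0 * sqrt(21)
= 22.91 mm

22.91


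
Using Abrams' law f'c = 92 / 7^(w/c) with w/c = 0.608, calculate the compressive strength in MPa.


f'c = 92 / 7^0.608
= 92 / 3.265
= 28.18 MPa

28.18


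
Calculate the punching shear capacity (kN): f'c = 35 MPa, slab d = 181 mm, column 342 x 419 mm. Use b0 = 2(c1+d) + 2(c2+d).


b0 = 2*(342 + 181) + 2*(419 + 181) = 2246 mm
Vc = 0.33 * sqrt(35) * 2246 * 181 / 1000
= 793.66 kN

793.66


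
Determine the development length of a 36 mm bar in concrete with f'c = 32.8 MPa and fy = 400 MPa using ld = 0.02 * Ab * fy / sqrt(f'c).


Ab = pi * 36^2 / 4 = 1017.876 mm2
ld = 0.02 * 1017.876 * 400 / sqrt(32.8)
= 1421.8 mm

1421.8


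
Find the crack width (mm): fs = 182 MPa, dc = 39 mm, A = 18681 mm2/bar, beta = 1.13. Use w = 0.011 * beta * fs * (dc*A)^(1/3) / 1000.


w = 0.011 * beta * fs * (dc * A)^(1/3) / 1000
= 0.011 * 1.13 * 182 * (39 * 18681)^(1/3) / 1000
= 0.204 mm

0.204


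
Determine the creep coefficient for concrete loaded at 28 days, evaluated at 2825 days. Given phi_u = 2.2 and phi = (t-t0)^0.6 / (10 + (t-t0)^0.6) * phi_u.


dt = 2825 - 28 = 2797
phi = 2797^0.6 / (10 + 2797^0.6) * 2.2
= 2.027

2.027


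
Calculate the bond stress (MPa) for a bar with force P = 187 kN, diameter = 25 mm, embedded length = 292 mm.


u = P / (pi * db * ld)
= 187 * 1000 / (pi * 25 * 292)
= 8.154 MPa

8.154


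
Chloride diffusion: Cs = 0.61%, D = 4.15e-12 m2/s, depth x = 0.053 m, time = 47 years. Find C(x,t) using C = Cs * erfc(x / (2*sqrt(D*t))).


t_seconds = 47 * 365.25 * 24 * 3600 = 1483207200.0 s
arg = 0.053 / (2 * sqrt(4.15e-12 * 1483207200.0))
= 0.3378
erfc(0.3378) = 0.6329
C = 0.61 * 0.6329 = 0.3861%

0.3861


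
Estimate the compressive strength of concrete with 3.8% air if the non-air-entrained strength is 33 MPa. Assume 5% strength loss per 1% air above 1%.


Strength loss = (3.8 - 1) * 5 = 14.0%
f'c = 33 * (1 - 14.0/100)
= 28.38 MPa

28.38


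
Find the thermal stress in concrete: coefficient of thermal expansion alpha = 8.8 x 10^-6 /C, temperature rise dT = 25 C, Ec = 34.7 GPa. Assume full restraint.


sigma = alpha * dT * Ec
= 8.8e-6 * 25 * 34.7 * 1000
= 7.634 MPa

7.634


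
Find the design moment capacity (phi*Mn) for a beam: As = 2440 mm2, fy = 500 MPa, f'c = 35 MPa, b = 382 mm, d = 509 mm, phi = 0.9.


a = As * fy / (0.85 * f'c * b)
= 2440 * 500 / (0.85 * 35 * 382)
= 107.3518 mm
Mn = As * fy * (d - a/2) / 10^6
= 555.4954 kN-m
phi*Mn = 0.9 * 555.4954 = 499.95 kN-m

499.95


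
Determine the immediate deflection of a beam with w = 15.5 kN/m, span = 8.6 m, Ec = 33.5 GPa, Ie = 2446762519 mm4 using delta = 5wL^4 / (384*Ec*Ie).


Convert: L = 8.6 m = 8600 mm, Ec = 33.5 GPa = 33500 MPa
delta = 5 * 15.5 * 8600^4 / (384 * 33500 * 2446762519)
= 13.47 mm

13.47


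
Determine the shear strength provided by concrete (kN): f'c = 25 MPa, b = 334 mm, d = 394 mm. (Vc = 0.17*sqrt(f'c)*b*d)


Vc = 0.17 * sqrt(25) * 334 * 394 / 1000
= 111.86 kN

111.86


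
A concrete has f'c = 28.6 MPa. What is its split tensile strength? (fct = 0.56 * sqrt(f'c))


fct = 0.56 * sqrt(28.6)
= 0.56 * 5.348
= 2.995 MPa

2.995


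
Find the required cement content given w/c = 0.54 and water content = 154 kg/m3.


Cement = water / (w/c)
= 154 / 0.54
= 285.2 kg/m3

285.2


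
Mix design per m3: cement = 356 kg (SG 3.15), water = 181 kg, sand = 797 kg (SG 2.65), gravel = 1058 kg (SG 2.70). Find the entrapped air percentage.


Vol cement = 356 / (3.15 * 1000) = 0.113016 m3
Vol water = 181 / 1000 = 0.181 m3
Vol sand = 797 / (2.65 * 1000) = 0.300755 m3
Vol gravel = 1058 / (2.70 * 1000) = 0.391852 m3
Total solid + water volume = 0.986622 m3
Air = (1 - 0.986622) * 100 = 1.34%

1.34


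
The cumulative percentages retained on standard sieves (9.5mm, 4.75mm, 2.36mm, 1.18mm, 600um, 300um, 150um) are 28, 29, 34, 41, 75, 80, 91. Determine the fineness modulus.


FM = sum(cumulative % retained) / 100
= 378 / 100
= 3.78

3.78


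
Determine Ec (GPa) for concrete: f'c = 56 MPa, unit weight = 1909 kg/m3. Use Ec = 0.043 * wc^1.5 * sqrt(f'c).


Ec = 0.043 * 1909^1.5 * sqrt(56) / 1000
= 26.84 GPa

26.84


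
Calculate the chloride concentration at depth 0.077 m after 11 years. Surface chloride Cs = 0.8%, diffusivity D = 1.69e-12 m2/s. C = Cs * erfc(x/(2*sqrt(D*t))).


t_seconds = 11 * 365.25 * 24 * 3600 = 347133600.0 s
arg = 0.077 / (2 * sqrt(1.69e-12 * 347133600.0))
= 1.5895
erfc(1.5895) = 0.0246
C = 0.8 * 0.0246 = 0.0197%

0.0197


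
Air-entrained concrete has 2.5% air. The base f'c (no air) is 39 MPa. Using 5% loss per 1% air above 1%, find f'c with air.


Strength loss = (2.5 - 1) * 5 = 7.5%
f'c = 39 * (1 - 7.5/100)
= 36.08 MPa

36.08


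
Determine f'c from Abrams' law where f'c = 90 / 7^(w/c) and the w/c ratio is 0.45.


f'c = 90 / 7^0.45
= 90 / 2.4
= 37.49 MPa

37.49


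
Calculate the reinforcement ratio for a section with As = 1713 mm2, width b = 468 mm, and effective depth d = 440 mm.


rho = As / (b * d)
= 1713 / (468 * 440)
= 0.0083

0.0083


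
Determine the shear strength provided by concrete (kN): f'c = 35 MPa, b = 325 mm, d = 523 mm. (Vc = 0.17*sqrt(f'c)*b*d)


Vc = 0.17 * sqrt(35) * 325 * 523 / 1000
= 170.95 kN

170.95


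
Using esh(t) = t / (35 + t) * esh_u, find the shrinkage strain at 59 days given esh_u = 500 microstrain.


esh(59) = 59 / (35 + 59) * 500
= 59 / 94 * 500
= 313.8 microstrain

313.8


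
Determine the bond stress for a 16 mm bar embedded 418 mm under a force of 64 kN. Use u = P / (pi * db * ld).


u = P / (pi * db * ld)
= 64 * 1000 / (pi * 16 * 418)
= 3.046 MPa

3.046


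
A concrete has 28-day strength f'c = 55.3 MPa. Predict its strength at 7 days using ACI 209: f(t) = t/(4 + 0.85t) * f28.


f(7) = 7 / (4 + 0.85 * 7) * 55.3
= 7 / 9.95 * 55.3
= 38.9 MPa

38.9


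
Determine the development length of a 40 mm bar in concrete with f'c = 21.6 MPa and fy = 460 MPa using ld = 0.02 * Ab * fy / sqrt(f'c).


Ab = pi * 40^2 / 4 = 1256.637 mm2
ld = 0.02 * 1256.637 * 460 / sqrt(21.6)
= 2487.5 mm

2487.5


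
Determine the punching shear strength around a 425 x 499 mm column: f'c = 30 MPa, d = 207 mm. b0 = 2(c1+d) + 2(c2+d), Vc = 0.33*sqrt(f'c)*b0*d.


b0 = 2*(425 + 207) + 2*(499 + 207) = 2676 mm
Vc = 0.33 * sqrt(30) * 2676 * 207 / 1000
= 1001.22 kN

1001.22


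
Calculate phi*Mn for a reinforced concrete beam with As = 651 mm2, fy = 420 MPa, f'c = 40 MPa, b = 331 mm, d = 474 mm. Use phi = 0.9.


a = As * fy / (0.85 * f'c * b)
= 651 * 420 / (0.85 * 40 * 331)
= 24.2954 mm
Mn = As * fy * (d - a/2) / 10^6
= 126.2797 kN-m
phi*Mn = 0.9 * 126.2797 = 113.65 kN-m

113.65


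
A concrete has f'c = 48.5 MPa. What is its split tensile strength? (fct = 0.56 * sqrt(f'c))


fct = 0.56 * sqrt(48.5)
= 0.56 * 6.964
= 3.9 MPa

3.9


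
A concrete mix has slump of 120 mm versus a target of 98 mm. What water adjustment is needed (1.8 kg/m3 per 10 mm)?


Difference = 98 - 120 = -22 mm
Water adjustment = -22 * 1.8 / 10 = -4.0 kg/m3

-4.0


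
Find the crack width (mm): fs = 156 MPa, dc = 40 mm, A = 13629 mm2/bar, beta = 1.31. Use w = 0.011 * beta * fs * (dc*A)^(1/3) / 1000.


w = 0.011 * beta * fs * (dc * A)^(1/3) / 1000
= 0.011 * 1.31 * 156 * (40 * 13629)^(1/3) / 1000
= 0.184 mm

0.184


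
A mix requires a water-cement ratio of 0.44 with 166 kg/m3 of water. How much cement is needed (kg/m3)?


Cement = water / (w/c)
= 166 / 0.44
= 377.3 kg/m3

377.3


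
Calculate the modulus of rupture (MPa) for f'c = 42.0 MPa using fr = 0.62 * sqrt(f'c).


fr = 0.62 * sqrt(42.0)
= 4.018 MPa

4.018


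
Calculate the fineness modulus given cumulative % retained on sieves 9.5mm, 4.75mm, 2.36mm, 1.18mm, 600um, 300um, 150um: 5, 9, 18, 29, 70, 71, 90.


FM = sum(cumulative % retained) / 100
= 292 / 100
= 2.92

2.92


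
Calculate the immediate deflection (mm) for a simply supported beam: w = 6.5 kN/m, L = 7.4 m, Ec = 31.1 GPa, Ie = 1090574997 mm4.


Convert: L = 7.4 m = 7400 mm, Ec = 31.1 GPa = 31100 MPa
delta = 5 * 6.5 * 7400^4 / (384 * 31100 * 1090574997)
= 7.48 mm

7.48


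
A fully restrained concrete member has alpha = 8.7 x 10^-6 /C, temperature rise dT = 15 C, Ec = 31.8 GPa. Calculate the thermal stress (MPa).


sigma = alpha * dT * Ec
= 8.7e-6 * 15 * 31.8 * 1000
= 4.15 MPa

4.15


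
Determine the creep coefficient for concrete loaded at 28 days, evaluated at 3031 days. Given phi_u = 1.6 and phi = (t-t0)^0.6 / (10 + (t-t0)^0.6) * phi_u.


dt = 3031 - 28 = 3003
phi = 3003^0.6 / (10 + 3003^0.6) * 1.6
= 1.479

1.479


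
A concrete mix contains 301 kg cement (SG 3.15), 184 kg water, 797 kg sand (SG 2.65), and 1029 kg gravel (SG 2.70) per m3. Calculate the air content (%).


Vol cement = 301 / (3.15 * 1000) = 0.095556 m3
Vol water = 184 / 1000 = 0.184 m3
Vol sand = 797 / (2.65 * 1000) = 0.300755 m3
Vol gravel = 1029 / (2.70 * 1000) = 0.381111 m3
Total solid + water volume = 0.961421 m3
Air = (1 - 0.961421) * 100 = 3.86%

3.86


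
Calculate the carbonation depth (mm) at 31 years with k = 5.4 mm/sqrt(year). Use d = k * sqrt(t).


depth = k * sqrt(t)
= 5.4 * sqrt(31)
= 30.07 mm

30.07


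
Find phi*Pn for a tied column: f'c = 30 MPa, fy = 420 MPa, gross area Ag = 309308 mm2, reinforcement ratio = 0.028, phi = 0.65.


Ast = rho * Ag = 0.028 * 309308 = 8660.624 mm2
phi*Pn = 0.65 * 0.80 * (0.85 * 30 * (309308 - 8660.624) + 420 * 8660.624) / 1000
= 5878.06 kN

5878.06


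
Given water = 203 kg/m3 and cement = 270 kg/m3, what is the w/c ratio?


w/c = water / cement
w/c = 203 / 270 = 0.752

0.752


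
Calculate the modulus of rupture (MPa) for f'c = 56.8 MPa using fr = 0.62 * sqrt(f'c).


fr = 0.62 * sqrt(56.8)
= 4.673 MPa

4.673


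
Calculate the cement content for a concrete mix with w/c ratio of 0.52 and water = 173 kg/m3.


Cement = water / (w/c)
= 173 / 0.52
= 332.7 kg/m3

332.7


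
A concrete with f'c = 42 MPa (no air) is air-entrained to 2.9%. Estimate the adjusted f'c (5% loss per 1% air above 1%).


Strength loss = (2.9 - 1) * 5 = 9.5%
f'c = 42 * (1 - 9.5/100)
= 38.01 MPa

38.01


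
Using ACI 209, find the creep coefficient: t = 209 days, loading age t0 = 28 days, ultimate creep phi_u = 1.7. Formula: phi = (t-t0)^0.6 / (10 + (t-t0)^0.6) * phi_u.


dt = 209 - 28 = 181
phi = 181^0.6 / (10 + 181^0.6) * 1.7
= 1.179

1.179


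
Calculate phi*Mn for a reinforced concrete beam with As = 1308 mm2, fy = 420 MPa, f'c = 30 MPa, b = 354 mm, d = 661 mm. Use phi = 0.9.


a = As * fy / (0.85 * f'c * b)
= 1308 * 420 / (0.85 * 30 * 354)
= 60.8574 mm
Mn = As * fy * (d - a/2) / 10^6
= 346.4106 kN-m
phi*Mn = 0.9 * 346.4106 = 311.77 kN-m

311.77


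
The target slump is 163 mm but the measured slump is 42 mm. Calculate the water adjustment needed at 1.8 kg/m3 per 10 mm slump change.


Difference = 163 - 42 = 121 mm
Water adjustment = 121 * 1.8 / 10 = 21.8 kg/m3

21.8


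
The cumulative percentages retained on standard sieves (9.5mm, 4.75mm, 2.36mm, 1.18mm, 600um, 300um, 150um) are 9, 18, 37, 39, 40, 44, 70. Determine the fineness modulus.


FM = sum(cumulative % retained) / 100
= 257 / 100
= 2.57

2.57


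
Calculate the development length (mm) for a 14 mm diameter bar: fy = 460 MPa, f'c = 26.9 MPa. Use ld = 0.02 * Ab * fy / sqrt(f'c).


Ab = pi * 14^2 / 4 = 153.938 mm2
ld = 0.02 * 153.938 * 460 / sqrt(26.9)
= 273.1 mm

273.1


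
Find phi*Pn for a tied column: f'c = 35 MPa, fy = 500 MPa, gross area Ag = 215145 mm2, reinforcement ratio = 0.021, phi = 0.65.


Ast = rho * Ag = 0.021 * 215145 = 4518.045 mm2
phi*Pn = 0.65 * 0.80 * (0.85 * 35 * (215145 - 4518.045) + 500 * 4518.045) / 1000
= 4433.09 kN

4433.09


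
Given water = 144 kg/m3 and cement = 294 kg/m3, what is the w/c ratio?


w/c = water / cement
w/c = 144 / 294 = 0.49

0.49


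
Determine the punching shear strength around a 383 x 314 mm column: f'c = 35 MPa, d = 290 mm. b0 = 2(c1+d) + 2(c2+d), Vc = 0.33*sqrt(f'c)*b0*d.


b0 = 2*(383 + 290) + 2*(314 + 290) = 2554 mm
Vc = 0.33 * sqrt(35) * 2554 * 290 / 1000
= 1446.0 kN

1446.0


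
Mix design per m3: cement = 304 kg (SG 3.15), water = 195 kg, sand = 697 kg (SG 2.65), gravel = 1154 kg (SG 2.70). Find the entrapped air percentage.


Vol cement = 304 / (3.15 * 1000) = 0.096508 m3
Vol water = 195 / 1000 = 0.195 m3
Vol sand = 697 / (2.65 * 1000) = 0.263019 m3
Vol gravel = 1154 / (2.70 * 1000) = 0.427407 m3
Total solid + water volume = 0.981934 m3
Air = (1 - 0.981934) * 100 = 1.81%

1.81


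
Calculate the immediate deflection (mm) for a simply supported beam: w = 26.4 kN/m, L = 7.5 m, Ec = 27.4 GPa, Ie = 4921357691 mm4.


Convert: L = 7.5 m = 7500 mm, Ec = 27.4 GPa = 27400 MPa
delta = 5 * 26.4 * 7500^4 / (384 * 27400 * 4921357691)
= 8.07 mm

8.07


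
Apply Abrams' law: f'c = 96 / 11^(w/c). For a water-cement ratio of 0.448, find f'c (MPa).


f'c = 96 / 11^0.448
= 96 / 2.928
= 32.79 MPa

32.79


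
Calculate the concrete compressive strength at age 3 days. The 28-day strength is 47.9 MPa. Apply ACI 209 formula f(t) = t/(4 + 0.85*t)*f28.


f(3) = 3 / (4 + 0.85 * 3) * 47.9
= 3 / 6.55 * 47.9
= 21.94 MPa

21.94


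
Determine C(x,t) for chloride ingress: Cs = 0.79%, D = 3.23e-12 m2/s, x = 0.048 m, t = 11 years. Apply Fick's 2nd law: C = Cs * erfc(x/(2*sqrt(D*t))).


t_seconds = 11 * 365.25 * 24 * 3600 = 347133600.0 s
arg = 0.048 / (2 * sqrt(3.23e-12 * 347133600.0))
= 0.7167
erfc(0.7167) = 0.3108
C = 0.79 * 0.3108 = 0.2455%

0.2455


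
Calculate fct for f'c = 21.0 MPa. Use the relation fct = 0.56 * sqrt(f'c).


fct = 0.56 * sqrt(21.0)
= 0.56 * 4.583
= 2.566 MPa

2.566


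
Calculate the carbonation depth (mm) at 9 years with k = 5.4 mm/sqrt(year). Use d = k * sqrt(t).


depth = k * sqrt(t)
= 5.4 * sqrt(9)
= 16.2 mm

16.2


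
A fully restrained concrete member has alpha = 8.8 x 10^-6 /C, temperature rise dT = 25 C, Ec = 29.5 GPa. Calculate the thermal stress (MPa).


sigma = alpha * dT * Ec
= 8.8e-6 * 25 * 29.5 * 1000
= 6.49 MPa

6.49


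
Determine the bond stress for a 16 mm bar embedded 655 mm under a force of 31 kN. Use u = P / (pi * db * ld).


u = P / (pi * db * ld)
= 31 * 1000 / (pi * 16 * 655)
= 0.942 MPa

0.942


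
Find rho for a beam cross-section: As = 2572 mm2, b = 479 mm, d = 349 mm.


rho = As / (b * d)
= 2572 / (479 * 349)
= 0.0154

0.0154


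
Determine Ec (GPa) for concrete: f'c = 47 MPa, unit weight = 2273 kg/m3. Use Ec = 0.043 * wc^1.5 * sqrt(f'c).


Ec = 0.043 * 2273^1.5 * sqrt(47) / 1000
= 31.95 GPa

31.95


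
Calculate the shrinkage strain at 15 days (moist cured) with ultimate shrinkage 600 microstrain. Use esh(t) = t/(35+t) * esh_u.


esh(15) = 15 / (35 + 15) * 600
= 15 / 50 * 600
= 180.0 microstrain

180.0


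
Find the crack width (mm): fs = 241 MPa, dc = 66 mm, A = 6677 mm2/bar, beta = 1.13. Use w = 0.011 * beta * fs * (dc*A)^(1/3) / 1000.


w = 0.011 * beta * fs * (dc * A)^(1/3) / 1000
= 0.011 * 1.13 * 241 * (66 * 6677)^(1/3) / 1000
= 0.228 mm

0.228


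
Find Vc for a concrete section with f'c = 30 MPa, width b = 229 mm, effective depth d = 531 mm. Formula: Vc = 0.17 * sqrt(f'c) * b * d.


Vc = 0.17 * sqrt(30) * 229 * 531 / 1000
= 113.22 kN

113.22
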